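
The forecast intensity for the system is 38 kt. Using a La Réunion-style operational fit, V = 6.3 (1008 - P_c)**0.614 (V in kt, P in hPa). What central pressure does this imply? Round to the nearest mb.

ΔP = (V / 6.3)^(1/0.614) = (38/6.3)^1.629.
38/6.3 = 6.032; 6.032^1.629 ≈ 18.67 mb.
P_c = 1008 − 18.67 = 989.33 ≈ 989 mb.

989 mb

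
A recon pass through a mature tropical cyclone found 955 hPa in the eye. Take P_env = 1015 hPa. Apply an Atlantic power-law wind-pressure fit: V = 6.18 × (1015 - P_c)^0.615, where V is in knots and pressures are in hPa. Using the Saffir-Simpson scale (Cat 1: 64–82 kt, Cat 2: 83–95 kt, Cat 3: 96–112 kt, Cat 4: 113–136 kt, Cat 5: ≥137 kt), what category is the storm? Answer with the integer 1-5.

1

ΔP = 1015 − 955 = 60 hPa.
V ≈ 6.18 × 60^0.615 = 6.18 × 12.40 ≈ 77 kt.
77 kt falls in the Category 1 band.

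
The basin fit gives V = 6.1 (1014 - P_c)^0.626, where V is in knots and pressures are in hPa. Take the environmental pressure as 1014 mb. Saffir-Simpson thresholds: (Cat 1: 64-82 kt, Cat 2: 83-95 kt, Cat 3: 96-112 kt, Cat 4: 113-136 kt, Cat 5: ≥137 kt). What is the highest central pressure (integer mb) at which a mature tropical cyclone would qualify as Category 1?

Category 1 begins at V = 64 kt.
Required ΔP = (64/6.1)^(1/0.626) = 10.492^1.597 ≈ 42.73 mb.
P_c ≤ 1014 − 42.73 = 971.27, so the highest integer P_c is 971 mb.

971 mb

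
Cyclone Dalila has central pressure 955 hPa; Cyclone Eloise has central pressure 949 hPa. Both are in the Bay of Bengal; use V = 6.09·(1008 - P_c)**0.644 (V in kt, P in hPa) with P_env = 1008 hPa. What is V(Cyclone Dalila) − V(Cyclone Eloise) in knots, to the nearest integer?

-6 kt

Cyclone Dalila: ΔP = 53; V ≈ 6.09 × 53^0.644 ≈ 78.53 kt.
Cyclone Eloise: ΔP = 59; V ≈ 6.09 × 59^0.644 ≈ 84.15 kt.
Difference ≈ 78.53 − 84.15 = -5.62 → -6 kt.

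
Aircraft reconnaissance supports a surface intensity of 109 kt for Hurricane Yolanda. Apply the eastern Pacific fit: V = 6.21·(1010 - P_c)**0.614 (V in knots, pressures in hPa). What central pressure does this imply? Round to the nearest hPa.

904 hPa

ΔP = (V / 6.21)^(1/0.614) = (109/6.21)^1.629.
109/6.21 = 17.552; 17.552^1.629 ≈ 106.32 hPa.
P_c = 1010 − 106.32 = 903.68 ≈ 904 hPa.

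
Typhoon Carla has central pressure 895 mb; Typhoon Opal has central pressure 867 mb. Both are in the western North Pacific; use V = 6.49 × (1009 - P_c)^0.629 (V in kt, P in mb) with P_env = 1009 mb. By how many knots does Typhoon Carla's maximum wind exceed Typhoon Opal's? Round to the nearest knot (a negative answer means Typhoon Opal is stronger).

Typhoon Carla: ΔP = 114; V ≈ 6.49 × 114^0.629 ≈ 127.66 kt.
Typhoon Opal: ΔP = 142; V ≈ 6.49 × 142^0.629 ≈ 146.57 kt.
Difference ≈ 127.66 − 146.57 = -18.91 → -19 kt.

-19 kt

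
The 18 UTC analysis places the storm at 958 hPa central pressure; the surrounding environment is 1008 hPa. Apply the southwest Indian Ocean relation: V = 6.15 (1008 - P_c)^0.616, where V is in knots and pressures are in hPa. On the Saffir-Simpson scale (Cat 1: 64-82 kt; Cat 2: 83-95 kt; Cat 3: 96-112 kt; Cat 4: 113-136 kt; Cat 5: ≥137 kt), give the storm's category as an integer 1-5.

1

ΔP = 1008 − 958 = 50 hPa.
V ≈ 6.15 × 50^0.616 = 6.15 × 11.13 ≈ 68 kt.
68 kt falls in the Category 1 band.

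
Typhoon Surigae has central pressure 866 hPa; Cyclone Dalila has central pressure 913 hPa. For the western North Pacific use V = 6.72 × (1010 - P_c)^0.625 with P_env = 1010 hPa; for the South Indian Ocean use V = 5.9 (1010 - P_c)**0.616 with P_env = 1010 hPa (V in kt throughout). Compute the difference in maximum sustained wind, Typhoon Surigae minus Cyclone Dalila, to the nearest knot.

Typhoon Surigae: ΔP = 144; V ≈ 6.72 × 144^0.625 ≈ 150.09 kt.
Cyclone Dalila: ΔP = 97; V ≈ 5.9 × 97^0.616 ≈ 98.79 kt.
Difference ≈ 150.09 − 98.79 = 51.30 → 51 kt.

51 kt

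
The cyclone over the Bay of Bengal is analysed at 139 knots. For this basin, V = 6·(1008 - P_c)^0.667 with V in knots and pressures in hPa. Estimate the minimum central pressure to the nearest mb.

ΔP = (V / 6)^(1/0.667) = (139/6)^1.499.
139/6 = 23.167; 23.167^1.499 ≈ 111.24 mb.
P_c = 1008 − 111.24 = 896.76 ≈ 897 mb.

897 mb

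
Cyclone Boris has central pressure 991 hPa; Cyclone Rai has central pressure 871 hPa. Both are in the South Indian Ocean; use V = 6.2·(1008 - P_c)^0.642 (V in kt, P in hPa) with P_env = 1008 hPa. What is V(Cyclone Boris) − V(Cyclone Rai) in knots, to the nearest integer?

Cyclone Boris: ΔP = 17; V ≈ 6.2 × 17^0.642 ≈ 38.22 kt.
Cyclone Rai: ΔP = 137; V ≈ 6.2 × 137^0.642 ≈ 145.94 kt.
Difference ≈ 38.22 − 145.94 = -107.72 → -108 kt.

-108 kt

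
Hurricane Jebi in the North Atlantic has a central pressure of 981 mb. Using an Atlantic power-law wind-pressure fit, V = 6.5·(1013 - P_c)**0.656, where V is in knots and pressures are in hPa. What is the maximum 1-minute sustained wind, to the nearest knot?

63 kt

ΔP = 1013 − 981 = 32 mb.
32^0.656 ≈ 9.714.
V ≈ 6.5 × 9.714 ≈ 63.1 kt.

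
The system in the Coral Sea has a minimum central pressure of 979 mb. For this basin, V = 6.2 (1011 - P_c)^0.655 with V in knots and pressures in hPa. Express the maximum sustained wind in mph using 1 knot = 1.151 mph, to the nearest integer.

69 mph

ΔP = 1011 − 979 = 32 mb.
V ≈ 6.2 × 32^0.655 = 6.2 × 9.680 ≈ 60.016 kt.
60.016 × 1.151 ≈ 69.08 mph → 69 mph.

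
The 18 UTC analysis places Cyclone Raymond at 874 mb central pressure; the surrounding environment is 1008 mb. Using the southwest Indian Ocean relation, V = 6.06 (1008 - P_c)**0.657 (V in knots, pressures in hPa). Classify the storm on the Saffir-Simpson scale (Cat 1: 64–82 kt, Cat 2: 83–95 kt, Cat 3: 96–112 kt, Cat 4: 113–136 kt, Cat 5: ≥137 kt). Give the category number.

ΔP = 1008 − 874 = 134 mb.
V ≈ 6.06 × 134^0.657 = 6.06 × 24.98 ≈ 151 kt.
151 kt falls in the Category 5 band.

5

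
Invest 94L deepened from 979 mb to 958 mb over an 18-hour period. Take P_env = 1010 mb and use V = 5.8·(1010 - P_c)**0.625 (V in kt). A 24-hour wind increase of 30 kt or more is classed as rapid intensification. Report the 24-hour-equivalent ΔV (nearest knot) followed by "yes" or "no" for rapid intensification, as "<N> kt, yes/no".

25 kt, no

V₁: ΔP = 31, V ≈ 5.8 × 31^0.625 ≈ 49.61 kt.
V₂: ΔP = 52, V ≈ 5.8 × 52^0.625 ≈ 68.54 kt.
ΔV over 18 h = 18.93 kt → 24 h equivalent = 18.93 × 24/18 ≈ 25.24 kt.
25 kt < 30 kt ⇒ not rapid intensification.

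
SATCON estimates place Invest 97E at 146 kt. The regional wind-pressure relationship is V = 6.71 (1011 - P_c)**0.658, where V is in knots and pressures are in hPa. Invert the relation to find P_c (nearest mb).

903 mb

ΔP = (V / 6.71)^(1/0.658) = (146/6.71)^1.520.
146/6.71 = 21.759; 21.759^1.520 ≈ 107.86 mb.
P_c = 1011 − 107.86 = 903.14 ≈ 903 mb.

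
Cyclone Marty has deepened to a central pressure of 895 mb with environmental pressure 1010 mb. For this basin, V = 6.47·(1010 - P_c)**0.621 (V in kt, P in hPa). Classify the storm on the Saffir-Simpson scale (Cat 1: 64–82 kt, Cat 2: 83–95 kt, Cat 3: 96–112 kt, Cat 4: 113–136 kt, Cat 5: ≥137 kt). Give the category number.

ΔP = 1010 − 895 = 115 mb.
V ≈ 6.47 × 115^0.621 = 6.47 × 19.04 ≈ 123 kt.
123 kt falls in the Category 4 band.

4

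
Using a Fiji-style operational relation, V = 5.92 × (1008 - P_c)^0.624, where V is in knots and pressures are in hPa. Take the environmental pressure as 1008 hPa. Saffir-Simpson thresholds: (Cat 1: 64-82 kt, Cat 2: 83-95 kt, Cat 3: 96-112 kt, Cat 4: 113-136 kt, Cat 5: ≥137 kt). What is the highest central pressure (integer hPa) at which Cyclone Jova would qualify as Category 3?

Category 3 begins at V = 96 kt.
Required ΔP = (96/5.92)^(1/0.624) = 16.216^1.603 ≈ 86.90 hPa.
P_c ≤ 1008 − 86.90 = 921.10, so the highest integer P_c is 921 hPa.

921 hPa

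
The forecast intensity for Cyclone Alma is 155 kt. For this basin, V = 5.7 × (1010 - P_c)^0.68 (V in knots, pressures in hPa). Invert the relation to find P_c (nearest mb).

881 mb

ΔP = (V / 5.7)^(1/0.68) = (155/5.7)^1.471.
155/5.7 = 27.193; 27.193^1.471 ≈ 128.68 mb.
P_c = 1010 − 128.68 = 881.32 ≈ 881 mb.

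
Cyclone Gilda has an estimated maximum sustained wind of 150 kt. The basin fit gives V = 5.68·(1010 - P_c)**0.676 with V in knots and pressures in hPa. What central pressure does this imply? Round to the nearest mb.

883 mb

ΔP = (V / 5.68)^(1/0.676) = (150/5.68)^1.479.
150/5.68 = 26.408; 26.408^1.479 ≈ 126.81 mb.
P_c = 1010 − 126.81 = 883.19 ≈ 883 mb.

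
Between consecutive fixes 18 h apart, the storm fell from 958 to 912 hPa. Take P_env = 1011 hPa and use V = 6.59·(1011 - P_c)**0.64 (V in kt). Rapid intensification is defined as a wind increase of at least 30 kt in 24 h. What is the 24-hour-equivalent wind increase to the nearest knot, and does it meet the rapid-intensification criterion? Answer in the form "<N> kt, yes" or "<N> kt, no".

V₁: ΔP = 53, V ≈ 6.59 × 53^0.64 ≈ 83.64 kt.
V₂: ΔP = 99, V ≈ 6.59 × 99^0.64 ≈ 124.76 kt.
ΔV over 18 h = 41.12 kt → 24 h equivalent = 41.12 × 24/18 ≈ 54.83 kt.
55 kt ≥ 30 kt ⇒ rapid intensification.

55 kt, yes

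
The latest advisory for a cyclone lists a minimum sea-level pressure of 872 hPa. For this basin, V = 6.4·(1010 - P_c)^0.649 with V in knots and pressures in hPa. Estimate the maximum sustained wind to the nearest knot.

ΔP = 1010 − 872 = 138 hPa.
138^0.649 ≈ 24.478.
V ≈ 6.4 × 24.478 ≈ 156.7 kt.

157 kt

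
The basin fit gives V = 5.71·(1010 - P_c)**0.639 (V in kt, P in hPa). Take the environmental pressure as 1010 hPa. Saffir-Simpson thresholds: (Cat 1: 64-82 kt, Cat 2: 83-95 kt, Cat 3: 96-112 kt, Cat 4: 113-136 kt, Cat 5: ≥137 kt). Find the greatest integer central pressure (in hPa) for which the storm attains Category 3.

927 hPa

Category 3 begins at V = 96 kt.
Required ΔP = (96/5.71)^(1/0.639) = 16.813^1.565 ≈ 82.80 hPa.
P_c ≤ 1010 − 82.80 = 927.20, so the highest integer P_c is 927 hPa.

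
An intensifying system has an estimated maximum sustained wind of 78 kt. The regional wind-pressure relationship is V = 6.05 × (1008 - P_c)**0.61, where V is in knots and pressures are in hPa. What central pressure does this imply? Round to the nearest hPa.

942 hPa

ΔP = (V / 6.05)^(1/0.61) = (78/6.05)^1.639.
78/6.05 = 12.893; 12.893^1.639 ≈ 66.10 hPa.
P_c = 1008 − 66.10 = 941.90 ≈ 942 hPa.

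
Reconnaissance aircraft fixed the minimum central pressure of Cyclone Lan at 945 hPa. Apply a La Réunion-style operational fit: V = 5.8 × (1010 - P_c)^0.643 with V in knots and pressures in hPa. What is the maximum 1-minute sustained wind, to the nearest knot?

85 kt

ΔP = 1010 − 945 = 65 hPa.
65^0.643 ≈ 14.645.
V ≈ 5.8 × 14.645 ≈ 84.9 kt.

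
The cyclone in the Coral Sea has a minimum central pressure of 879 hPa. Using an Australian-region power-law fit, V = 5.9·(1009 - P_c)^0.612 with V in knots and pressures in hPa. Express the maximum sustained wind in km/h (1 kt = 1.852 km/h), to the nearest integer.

ΔP = 1009 − 879 = 130 hPa.
V ≈ 5.9 × 130^0.612 = 5.9 × 19.667 ≈ 116.034 kt.
116.034 × 1.852 ≈ 214.90 km/h → 215 km/h.

215 km/h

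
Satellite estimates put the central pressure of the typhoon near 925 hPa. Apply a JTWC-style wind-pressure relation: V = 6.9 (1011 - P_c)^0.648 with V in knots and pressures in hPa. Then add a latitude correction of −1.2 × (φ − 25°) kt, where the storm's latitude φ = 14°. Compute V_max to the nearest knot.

ΔP = 1011 − 925 = 86 hPa.
86^0.648 ≈ 17.929.
V ≈ 6.9 × 17.929 ≈ 123.7 kt.
Latitude correction: −1.2 × (14 − 25) = 13.2 kt.
Corrected V ≈ 136.9 kt → 137 kt.

137 kt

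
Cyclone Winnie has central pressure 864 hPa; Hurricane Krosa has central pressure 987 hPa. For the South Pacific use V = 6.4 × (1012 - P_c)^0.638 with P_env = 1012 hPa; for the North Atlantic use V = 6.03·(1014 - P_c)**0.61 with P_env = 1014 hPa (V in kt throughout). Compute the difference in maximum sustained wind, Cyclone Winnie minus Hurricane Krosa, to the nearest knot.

110 kt

Cyclone Winnie: ΔP = 148; V ≈ 6.4 × 148^0.638 ≈ 155.17 kt.
Hurricane Krosa: ΔP = 27; V ≈ 6.03 × 27^0.61 ≈ 45.02 kt.
Difference ≈ 155.17 − 45.02 = 110.15 → 110 kt.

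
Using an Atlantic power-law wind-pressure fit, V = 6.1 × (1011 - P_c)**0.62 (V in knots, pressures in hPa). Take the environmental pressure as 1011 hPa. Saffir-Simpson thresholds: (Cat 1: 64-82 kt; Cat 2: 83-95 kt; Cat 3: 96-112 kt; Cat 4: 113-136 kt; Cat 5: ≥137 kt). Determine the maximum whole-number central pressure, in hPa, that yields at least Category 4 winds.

Category 4 begins at V = 113 kt.
Required ΔP = (113/6.1)^(1/0.62) = 18.525^1.613 ≈ 110.86 hPa.
P_c ≤ 1011 − 110.86 = 900.14, so the highest integer P_c is 900 hPa.

900 hPa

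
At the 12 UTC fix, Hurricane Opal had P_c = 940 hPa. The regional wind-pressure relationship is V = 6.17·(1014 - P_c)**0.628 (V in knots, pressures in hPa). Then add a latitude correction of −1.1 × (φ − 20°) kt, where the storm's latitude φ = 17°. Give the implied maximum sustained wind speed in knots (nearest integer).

95 kt

ΔP = 1014 − 940 = 74 hPa.
74^0.628 ≈ 14.924.
V ≈ 6.17 × 14.924 ≈ 92.1 kt.
Latitude correction: −1.1 × (17 − 20) = 3.3 kt.
Corrected V ≈ 95.4 kt → 95 kt.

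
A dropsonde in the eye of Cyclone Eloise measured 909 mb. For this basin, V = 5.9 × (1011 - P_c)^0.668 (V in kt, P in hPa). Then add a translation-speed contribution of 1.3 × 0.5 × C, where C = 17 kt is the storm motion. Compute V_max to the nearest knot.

141 kt

ΔP = 1011 − 909 = 102 mb.
102^0.668 ≈ 21.966.
V ≈ 5.9 × 21.966 ≈ 129.6 kt.
Translation term: 1.3 × 0.5 × 17 = 11.05 kt.
Corrected V ≈ 140.65 kt → 141 kt.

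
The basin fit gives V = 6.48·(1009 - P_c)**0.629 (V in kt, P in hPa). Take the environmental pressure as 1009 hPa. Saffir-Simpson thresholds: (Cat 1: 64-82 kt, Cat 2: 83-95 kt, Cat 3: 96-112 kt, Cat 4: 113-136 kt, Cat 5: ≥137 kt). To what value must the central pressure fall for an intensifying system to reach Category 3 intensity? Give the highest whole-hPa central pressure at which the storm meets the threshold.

Category 3 begins at V = 96 kt.
Required ΔP = (96/6.48)^(1/0.629) = 14.815^1.590 ≈ 72.64 hPa.
P_c ≤ 1009 − 72.64 = 936.36, so the highest integer P_c is 936 hPa.

936 hPa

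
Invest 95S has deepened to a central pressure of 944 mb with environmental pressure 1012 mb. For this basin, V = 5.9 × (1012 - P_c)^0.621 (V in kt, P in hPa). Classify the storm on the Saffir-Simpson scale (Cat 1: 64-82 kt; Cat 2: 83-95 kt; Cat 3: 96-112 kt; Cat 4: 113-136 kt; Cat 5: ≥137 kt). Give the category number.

1

ΔP = 1012 − 944 = 68 mb.
V ≈ 5.9 × 68^0.621 = 5.9 × 13.74 ≈ 81 kt.
81 kt falls in the Category 1 band.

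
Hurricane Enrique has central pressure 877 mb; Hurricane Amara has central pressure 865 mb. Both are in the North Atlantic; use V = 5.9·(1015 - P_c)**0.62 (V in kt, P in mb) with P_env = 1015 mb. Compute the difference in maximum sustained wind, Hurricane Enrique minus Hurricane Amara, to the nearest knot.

-7 kt

Hurricane Enrique: ΔP = 138; V ≈ 5.9 × 138^0.62 ≈ 125.19 kt.
Hurricane Amara: ΔP = 150; V ≈ 5.9 × 150^0.62 ≈ 131.83 kt.
Difference ≈ 125.19 − 131.83 = -6.64 → -7 kt.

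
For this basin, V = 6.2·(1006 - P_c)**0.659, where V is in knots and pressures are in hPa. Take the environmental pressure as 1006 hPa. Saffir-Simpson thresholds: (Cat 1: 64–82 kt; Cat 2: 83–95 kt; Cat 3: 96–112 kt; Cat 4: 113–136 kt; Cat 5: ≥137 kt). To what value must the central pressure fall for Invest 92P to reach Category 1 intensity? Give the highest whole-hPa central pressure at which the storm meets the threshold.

971 hPa

Category 1 begins at V = 64 kt.
Required ΔP = (64/6.2)^(1/0.659) = 10.323^1.517 ≈ 34.54 hPa.
P_c ≤ 1006 − 34.54 = 971.46, so the highest integer P_c is 971 hPa.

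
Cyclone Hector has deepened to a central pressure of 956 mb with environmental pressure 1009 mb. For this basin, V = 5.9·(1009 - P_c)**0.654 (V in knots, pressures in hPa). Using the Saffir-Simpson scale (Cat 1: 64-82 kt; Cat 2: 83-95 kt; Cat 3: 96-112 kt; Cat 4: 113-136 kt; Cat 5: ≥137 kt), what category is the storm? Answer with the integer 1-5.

ΔP = 1009 − 956 = 53 mb.
V ≈ 5.9 × 53^0.654 = 5.9 × 13.42 ≈ 79 kt.
79 kt falls in the Category 1 band.

1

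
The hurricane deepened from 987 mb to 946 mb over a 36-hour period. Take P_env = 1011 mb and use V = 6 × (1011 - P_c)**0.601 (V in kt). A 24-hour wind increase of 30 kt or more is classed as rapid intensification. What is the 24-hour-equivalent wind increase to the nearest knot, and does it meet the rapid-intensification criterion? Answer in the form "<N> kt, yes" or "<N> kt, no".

V₁: ΔP = 24, V ≈ 6 × 24^0.601 ≈ 40.52 kt.
V₂: ΔP = 65, V ≈ 6 × 65^0.601 ≈ 73.74 kt.
ΔV over 36 h = 33.22 kt → 24 h equivalent = 33.22 × 24/36 ≈ 22.15 kt.
22 kt < 30 kt ⇒ not rapid intensification.

22 kt, no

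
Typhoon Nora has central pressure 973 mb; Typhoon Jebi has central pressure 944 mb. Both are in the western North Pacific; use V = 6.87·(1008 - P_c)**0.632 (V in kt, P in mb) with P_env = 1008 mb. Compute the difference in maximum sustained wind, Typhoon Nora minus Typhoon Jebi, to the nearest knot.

Typhoon Nora: ΔP = 35; V ≈ 6.87 × 35^0.632 ≈ 64.98 kt.
Typhoon Jebi: ΔP = 64; V ≈ 6.87 × 64^0.632 ≈ 95.16 kt.
Difference ≈ 64.98 − 95.16 = -30.18 → -30 kt.

-30 kt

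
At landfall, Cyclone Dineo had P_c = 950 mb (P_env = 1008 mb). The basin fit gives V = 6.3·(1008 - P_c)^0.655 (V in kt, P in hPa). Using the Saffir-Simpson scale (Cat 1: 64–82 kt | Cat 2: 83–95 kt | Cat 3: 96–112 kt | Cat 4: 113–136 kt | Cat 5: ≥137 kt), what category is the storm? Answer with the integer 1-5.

ΔP = 1008 − 950 = 58 mb.
V ≈ 6.3 × 58^0.655 = 6.3 × 14.29 ≈ 90 kt.
90 kt falls in the Category 2 band.

2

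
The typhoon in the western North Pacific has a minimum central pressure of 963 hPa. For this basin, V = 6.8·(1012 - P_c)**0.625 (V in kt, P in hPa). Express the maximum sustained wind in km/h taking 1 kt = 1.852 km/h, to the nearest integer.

ΔP = 1012 − 963 = 49 hPa.
V ≈ 6.8 × 49^0.625 = 6.8 × 11.386 ≈ 77.425 kt.
77.425 × 1.852 ≈ 143.39 km/h → 143 km/h.

143 km/h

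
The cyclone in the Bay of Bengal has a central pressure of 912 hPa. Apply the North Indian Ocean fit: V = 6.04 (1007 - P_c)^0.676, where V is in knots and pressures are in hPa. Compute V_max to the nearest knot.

ΔP = 1007 − 912 = 95 hPa.
95^0.676 ≈ 21.724.
V ≈ 6.04 × 21.724 ≈ 131.2 kt.

131 kt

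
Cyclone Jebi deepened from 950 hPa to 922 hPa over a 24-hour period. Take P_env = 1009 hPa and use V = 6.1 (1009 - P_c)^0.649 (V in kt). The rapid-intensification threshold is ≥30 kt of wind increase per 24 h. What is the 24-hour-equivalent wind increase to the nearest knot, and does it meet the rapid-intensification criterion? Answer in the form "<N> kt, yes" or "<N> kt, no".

25 kt, no

V₁: ΔP = 59, V ≈ 6.1 × 59^0.649 ≈ 86.02 kt.
V₂: ΔP = 87, V ≈ 6.1 × 87^0.649 ≈ 110.68 kt.
ΔV over 24 h = 24.66 kt → 24 h equivalent = 24.66 × 24/24 ≈ 24.66 kt.
25 kt < 30 kt ⇒ not rapid intensification.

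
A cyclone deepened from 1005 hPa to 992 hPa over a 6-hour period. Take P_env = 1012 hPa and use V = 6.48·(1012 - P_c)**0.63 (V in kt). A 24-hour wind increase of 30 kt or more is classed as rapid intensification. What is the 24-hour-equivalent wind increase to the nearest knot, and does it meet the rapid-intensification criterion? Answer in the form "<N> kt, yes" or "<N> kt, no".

V₁: ΔP = 7, V ≈ 6.48 × 7^0.63 ≈ 22.08 kt.
V₂: ΔP = 20, V ≈ 6.48 × 20^0.63 ≈ 42.78 kt.
ΔV over 6 h = 20.70 kt → 24 h equivalent = 20.70 × 24/6 ≈ 82.80 kt.
83 kt ≥ 30 kt ⇒ rapid intensification.

83 kt, yes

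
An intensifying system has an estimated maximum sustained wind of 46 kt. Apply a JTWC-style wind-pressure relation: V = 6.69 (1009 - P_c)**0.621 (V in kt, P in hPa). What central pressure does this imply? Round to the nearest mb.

987 mb

ΔP = (V / 6.69)^(1/0.621) = (46/6.69)^1.610.
46/6.69 = 6.876; 6.876^1.610 ≈ 22.30 mb.
P_c = 1009 − 22.30 = 986.70 ≈ 987 mb.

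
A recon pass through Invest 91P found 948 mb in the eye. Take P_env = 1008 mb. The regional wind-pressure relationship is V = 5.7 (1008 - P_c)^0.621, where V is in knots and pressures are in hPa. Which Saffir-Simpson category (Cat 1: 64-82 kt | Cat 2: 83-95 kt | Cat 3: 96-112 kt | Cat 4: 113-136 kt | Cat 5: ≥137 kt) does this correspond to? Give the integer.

1

ΔP = 1008 − 948 = 60 mb.
V ≈ 5.7 × 60^0.621 = 5.7 × 12.71 ≈ 72 kt.
72 kt falls in the Category 1 band.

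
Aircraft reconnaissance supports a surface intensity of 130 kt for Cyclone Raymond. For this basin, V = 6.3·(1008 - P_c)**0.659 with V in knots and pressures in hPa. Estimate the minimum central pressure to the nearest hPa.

ΔP = (V / 6.3)^(1/0.659) = (130/6.3)^1.517.
130/6.3 = 20.635; 20.635^1.517 ≈ 98.82 hPa.
P_c = 1008 − 98.82 = 909.18 ≈ 909 hPa.

909 hPa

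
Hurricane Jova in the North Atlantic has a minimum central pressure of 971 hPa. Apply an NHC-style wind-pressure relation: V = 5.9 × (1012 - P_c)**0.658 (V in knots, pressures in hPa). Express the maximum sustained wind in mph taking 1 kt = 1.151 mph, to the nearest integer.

78 mph

ΔP = 1012 − 971 = 41 hPa.
V ≈ 5.9 × 41^0.658 = 5.9 × 11.514 ≈ 67.930 kt.
67.930 × 1.151 ≈ 78.19 mph → 78 mph.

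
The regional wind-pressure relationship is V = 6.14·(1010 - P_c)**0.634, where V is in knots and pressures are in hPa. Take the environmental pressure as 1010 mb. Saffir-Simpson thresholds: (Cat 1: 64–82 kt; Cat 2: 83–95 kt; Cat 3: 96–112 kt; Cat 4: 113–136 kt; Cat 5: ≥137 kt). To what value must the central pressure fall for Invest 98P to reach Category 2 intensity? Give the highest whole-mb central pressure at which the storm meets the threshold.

Category 2 begins at V = 83 kt.
Required ΔP = (83/6.14)^(1/0.634) = 13.518^1.577 ≈ 60.78 mb.
P_c ≤ 1010 − 60.78 = 949.22, so the highest integer P_c is 949 mb.

949 mb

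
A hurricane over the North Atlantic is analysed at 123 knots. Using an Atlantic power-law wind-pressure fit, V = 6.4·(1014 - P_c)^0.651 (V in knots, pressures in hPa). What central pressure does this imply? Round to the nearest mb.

920 mb

ΔP = (V / 6.4)^(1/0.651) = (123/6.4)^1.536.
123/6.4 = 19.219; 19.219^1.536 ≈ 93.74 mb.
P_c = 1014 − 93.74 = 920.26 ≈ 920 mb.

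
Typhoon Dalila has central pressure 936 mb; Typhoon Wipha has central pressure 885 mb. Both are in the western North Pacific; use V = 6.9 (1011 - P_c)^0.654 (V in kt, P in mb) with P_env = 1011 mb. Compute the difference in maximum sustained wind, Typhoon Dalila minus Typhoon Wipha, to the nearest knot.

-47 kt

Typhoon Dalila: ΔP = 75; V ≈ 6.9 × 75^0.654 ≈ 116.18 kt.
Typhoon Wipha: ΔP = 126; V ≈ 6.9 × 126^0.654 ≈ 163.11 kt.
Difference ≈ 116.18 − 163.11 = -46.93 → -47 kt.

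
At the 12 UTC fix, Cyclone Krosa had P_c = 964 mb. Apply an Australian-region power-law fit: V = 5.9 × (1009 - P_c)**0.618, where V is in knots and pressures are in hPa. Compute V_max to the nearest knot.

62 kt

ΔP = 1009 − 964 = 45 mb.
45^0.618 ≈ 10.512.
V ≈ 5.9 × 10.512 ≈ 62.0 kt.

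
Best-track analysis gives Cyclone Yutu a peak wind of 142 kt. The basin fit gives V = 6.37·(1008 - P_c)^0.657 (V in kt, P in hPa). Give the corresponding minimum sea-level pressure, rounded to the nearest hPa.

ΔP = (V / 6.37)^(1/0.657) = (142/6.37)^1.522.
142/6.37 = 22.292; 22.292^1.522 ≈ 112.71 hPa.
P_c = 1008 − 112.71 = 895.29 ≈ 895 hPa.

895 hPa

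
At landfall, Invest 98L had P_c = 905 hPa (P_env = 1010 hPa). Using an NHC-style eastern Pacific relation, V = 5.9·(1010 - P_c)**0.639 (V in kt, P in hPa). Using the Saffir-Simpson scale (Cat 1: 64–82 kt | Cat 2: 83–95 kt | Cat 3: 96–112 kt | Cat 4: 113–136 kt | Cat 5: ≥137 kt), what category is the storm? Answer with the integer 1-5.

4

ΔP = 1010 − 905 = 105 hPa.
V ≈ 5.9 × 105^0.639 = 5.9 × 19.57 ≈ 115 kt.
115 kt falls in the Category 4 band.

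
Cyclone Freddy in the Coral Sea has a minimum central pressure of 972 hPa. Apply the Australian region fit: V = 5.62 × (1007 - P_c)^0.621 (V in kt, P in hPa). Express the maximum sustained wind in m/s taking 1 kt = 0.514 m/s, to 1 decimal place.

26.3 m/s

ΔP = 1007 − 972 = 35 hPa.
V ≈ 5.62 × 35^0.621 = 5.62 × 9.096 ≈ 51.121 kt.
51.121 × 0.514 ≈ 26.28 m/s → 26.3 m/s.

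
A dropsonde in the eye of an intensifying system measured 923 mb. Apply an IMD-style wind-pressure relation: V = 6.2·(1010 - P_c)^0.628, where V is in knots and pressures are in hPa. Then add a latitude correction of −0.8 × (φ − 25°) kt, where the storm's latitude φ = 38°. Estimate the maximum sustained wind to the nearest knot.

92 kt

ΔP = 1010 − 923 = 87 mb.
87^0.628 ≈ 16.520.
V ≈ 6.2 × 16.520 ≈ 102.4 kt.
Latitude correction: −0.8 × (38 − 25) = -10.4 kt.
Corrected V ≈ 92 kt → 92 kt.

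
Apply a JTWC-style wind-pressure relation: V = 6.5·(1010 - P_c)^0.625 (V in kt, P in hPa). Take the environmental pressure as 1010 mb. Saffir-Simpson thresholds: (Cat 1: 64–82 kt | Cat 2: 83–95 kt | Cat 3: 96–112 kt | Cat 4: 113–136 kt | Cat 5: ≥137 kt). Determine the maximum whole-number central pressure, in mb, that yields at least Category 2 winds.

951 mb

Category 2 begins at V = 83 kt.
Required ΔP = (83/6.5)^(1/0.625) = 12.769^1.600 ≈ 58.87 mb.
P_c ≤ 1010 − 58.87 = 951.13, so the highest integer P_c is 951 mb.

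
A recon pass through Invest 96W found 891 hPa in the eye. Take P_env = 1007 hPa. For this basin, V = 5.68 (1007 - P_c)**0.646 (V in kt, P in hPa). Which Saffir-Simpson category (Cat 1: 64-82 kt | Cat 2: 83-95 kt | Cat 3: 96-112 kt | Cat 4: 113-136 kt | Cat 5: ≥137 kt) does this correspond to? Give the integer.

4

ΔP = 1007 − 891 = 116 hPa.
V ≈ 5.68 × 116^0.646 = 5.68 × 21.56 ≈ 122 kt.
122 kt falls in the Category 4 band.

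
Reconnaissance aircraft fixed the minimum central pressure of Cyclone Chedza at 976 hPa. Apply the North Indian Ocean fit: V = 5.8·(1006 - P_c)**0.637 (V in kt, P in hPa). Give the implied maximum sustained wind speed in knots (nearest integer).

51 kt

ΔP = 1006 − 976 = 30 hPa.
30^0.637 ≈ 8.728.
V ≈ 5.8 × 8.728 ≈ 50.6 kt.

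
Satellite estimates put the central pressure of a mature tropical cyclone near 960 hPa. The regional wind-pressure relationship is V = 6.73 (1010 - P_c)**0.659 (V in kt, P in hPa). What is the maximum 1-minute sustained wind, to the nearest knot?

ΔP = 1010 − 960 = 50 hPa.
50^0.659 ≈ 13.171.
V ≈ 6.73 × 13.171 ≈ 88.6 kt.

89 kt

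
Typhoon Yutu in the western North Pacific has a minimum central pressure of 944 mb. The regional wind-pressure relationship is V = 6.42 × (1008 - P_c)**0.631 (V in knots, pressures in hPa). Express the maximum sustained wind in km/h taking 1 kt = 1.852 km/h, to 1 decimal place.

ΔP = 1008 − 944 = 64 mb.
V ≈ 6.42 × 64^0.631 = 6.42 × 13.794 ≈ 88.559 kt.
88.559 × 1.852 ≈ 164.01 km/h → 164.0 km/h.

164.0 km/h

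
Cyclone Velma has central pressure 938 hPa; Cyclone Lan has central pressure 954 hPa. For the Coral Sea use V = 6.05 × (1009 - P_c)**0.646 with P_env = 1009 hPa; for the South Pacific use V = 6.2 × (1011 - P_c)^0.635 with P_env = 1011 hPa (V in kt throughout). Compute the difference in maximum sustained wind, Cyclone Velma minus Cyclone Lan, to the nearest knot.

Cyclone Velma: ΔP = 71; V ≈ 6.05 × 71^0.646 ≈ 94.99 kt.
Cyclone Lan: ΔP = 57; V ≈ 6.2 × 57^0.635 ≈ 80.79 kt.
Difference ≈ 94.99 − 80.79 = 14.20 → 14 kt.

14 kt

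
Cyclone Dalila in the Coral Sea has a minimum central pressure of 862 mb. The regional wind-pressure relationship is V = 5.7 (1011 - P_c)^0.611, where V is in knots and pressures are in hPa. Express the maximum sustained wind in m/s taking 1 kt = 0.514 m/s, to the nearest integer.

62 m/s

ΔP = 1011 − 862 = 149 mb.
V ≈ 5.7 × 149^0.611 = 5.7 × 21.272 ≈ 121.253 kt.
121.253 × 0.514 ≈ 62.32 m/s → 62 m/s.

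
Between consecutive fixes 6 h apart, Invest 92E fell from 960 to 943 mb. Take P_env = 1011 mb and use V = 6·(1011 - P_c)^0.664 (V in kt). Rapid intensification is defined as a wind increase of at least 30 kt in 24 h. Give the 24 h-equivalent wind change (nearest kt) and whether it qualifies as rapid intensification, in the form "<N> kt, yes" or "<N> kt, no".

V₁: ΔP = 51, V ≈ 6 × 51^0.664 ≈ 81.65 kt.
V₂: ΔP = 68, V ≈ 6 × 68^0.664 ≈ 98.84 kt.
ΔV over 6 h = 17.19 kt → 24 h equivalent = 17.19 × 24/6 ≈ 68.76 kt.
69 kt ≥ 30 kt ⇒ rapid intensification.

69 kt, yes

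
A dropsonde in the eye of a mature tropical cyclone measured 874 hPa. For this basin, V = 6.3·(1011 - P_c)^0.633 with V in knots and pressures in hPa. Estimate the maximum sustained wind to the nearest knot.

142 kt

ΔP = 1011 − 874 = 137 hPa.
137^0.633 ≈ 22.519.
V ≈ 6.3 × 22.519 ≈ 141.9 kt.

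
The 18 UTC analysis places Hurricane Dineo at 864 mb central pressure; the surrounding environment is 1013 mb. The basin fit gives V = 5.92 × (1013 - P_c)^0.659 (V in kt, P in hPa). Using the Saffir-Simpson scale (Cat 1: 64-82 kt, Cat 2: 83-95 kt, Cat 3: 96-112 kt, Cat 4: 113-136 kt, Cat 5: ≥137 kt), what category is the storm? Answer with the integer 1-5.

5

ΔP = 1013 − 864 = 149 mb.
V ≈ 5.92 × 149^0.659 = 5.92 × 27.05 ≈ 160 kt.
160 kt falls in the Category 5 band.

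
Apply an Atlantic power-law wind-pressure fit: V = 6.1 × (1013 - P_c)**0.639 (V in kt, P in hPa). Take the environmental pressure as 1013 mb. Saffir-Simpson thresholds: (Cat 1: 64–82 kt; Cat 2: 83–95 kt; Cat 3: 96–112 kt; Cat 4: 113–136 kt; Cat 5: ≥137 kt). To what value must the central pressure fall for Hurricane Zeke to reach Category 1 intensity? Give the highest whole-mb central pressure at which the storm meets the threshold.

Category 1 begins at V = 64 kt.
Required ΔP = (64/6.1)^(1/0.639) = 10.492^1.565 ≈ 39.59 mb.
P_c ≤ 1013 − 39.59 = 973.41, so the highest integer P_c is 973 mb.

973 mb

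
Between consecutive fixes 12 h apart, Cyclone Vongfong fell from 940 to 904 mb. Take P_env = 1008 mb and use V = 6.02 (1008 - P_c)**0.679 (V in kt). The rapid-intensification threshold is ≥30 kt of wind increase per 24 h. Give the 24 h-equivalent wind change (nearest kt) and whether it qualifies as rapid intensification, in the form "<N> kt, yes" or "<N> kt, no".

V₁: ΔP = 68, V ≈ 6.02 × 68^0.679 ≈ 105.65 kt.
V₂: ΔP = 104, V ≈ 6.02 × 104^0.679 ≈ 140.98 kt.
ΔV over 12 h = 35.33 kt → 24 h equivalent = 35.33 × 24/12 ≈ 70.66 kt.
71 kt ≥ 30 kt ⇒ rapid intensification.

71 kt, yes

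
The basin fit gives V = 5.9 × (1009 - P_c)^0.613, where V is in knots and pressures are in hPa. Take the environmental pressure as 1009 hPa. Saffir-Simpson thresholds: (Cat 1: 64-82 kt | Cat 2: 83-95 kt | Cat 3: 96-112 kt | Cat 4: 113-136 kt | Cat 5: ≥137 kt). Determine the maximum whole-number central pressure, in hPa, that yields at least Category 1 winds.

960 hPa

Category 1 begins at V = 64 kt.
Required ΔP = (64/5.9)^(1/0.613) = 10.847^1.631 ≈ 48.86 hPa.
P_c ≤ 1009 − 48.86 = 960.14, so the highest integer P_c is 960 hPa.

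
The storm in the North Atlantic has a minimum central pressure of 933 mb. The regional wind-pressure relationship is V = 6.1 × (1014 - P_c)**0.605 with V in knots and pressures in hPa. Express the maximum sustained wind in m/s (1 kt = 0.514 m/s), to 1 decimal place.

ΔP = 1014 − 933 = 81 mb.
V ≈ 6.1 × 81^0.605 = 6.1 × 14.277 ≈ 87.089 kt.
87.089 × 0.514 ≈ 44.76 m/s → 44.8 m/s.

44.8 m/s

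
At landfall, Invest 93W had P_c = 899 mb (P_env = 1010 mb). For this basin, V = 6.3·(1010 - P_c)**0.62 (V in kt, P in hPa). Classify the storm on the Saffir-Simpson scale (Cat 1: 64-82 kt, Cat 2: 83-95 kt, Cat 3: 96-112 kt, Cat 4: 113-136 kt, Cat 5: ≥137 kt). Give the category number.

ΔP = 1010 − 899 = 111 mb.
V ≈ 6.3 × 111^0.62 = 6.3 × 18.54 ≈ 117 kt.
117 kt falls in the Category 4 band.

4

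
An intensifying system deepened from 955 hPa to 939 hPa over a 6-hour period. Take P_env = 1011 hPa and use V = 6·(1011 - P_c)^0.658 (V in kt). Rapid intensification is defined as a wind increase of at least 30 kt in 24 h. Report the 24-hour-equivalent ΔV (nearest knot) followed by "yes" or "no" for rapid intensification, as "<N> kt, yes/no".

61 kt, yes

V₁: ΔP = 56, V ≈ 6 × 56^0.658 ≈ 84.81 kt.
V₂: ΔP = 72, V ≈ 6 × 72^0.658 ≈ 100.06 kt.
ΔV over 6 h = 15.25 kt → 24 h equivalent = 15.25 × 24/6 ≈ 61.00 kt.
61 kt ≥ 30 kt ⇒ rapid intensification.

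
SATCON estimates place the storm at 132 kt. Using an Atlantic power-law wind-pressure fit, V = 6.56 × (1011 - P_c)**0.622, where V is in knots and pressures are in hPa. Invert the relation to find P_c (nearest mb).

886 mb

ΔP = (V / 6.56)^(1/0.622) = (132/6.56)^1.608.
132/6.56 = 20.122; 20.122^1.608 ≈ 124.72 mb.
P_c = 1011 − 124.72 = 886.28 ≈ 886 mb.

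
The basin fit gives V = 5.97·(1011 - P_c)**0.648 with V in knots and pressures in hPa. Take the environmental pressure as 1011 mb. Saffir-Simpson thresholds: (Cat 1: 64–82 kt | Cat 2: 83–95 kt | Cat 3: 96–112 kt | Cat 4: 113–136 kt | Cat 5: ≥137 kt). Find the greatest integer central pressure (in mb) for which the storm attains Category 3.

938 mb

Category 3 begins at V = 96 kt.
Required ΔP = (96/5.97)^(1/0.648) = 16.080^1.543 ≈ 72.71 mb.
P_c ≤ 1011 − 72.71 = 938.29, so the highest integer P_c is 938 mb.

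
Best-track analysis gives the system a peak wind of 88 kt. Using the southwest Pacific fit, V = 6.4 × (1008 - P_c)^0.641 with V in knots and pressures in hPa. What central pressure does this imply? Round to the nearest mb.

ΔP = (V / 6.4)^(1/0.641) = (88/6.4)^1.560.
88/6.4 = 13.750; 13.750^1.560 ≈ 59.68 mb.
P_c = 1008 − 59.68 = 948.32 ≈ 948 mb.

948 mb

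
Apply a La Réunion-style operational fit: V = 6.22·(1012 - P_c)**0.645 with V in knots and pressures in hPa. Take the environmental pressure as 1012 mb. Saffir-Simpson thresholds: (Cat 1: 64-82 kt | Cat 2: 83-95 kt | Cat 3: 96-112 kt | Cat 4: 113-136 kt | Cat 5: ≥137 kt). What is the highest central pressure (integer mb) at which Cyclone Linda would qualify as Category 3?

Category 3 begins at V = 96 kt.
Required ΔP = (96/6.22)^(1/0.645) = 15.434^1.550 ≈ 69.60 mb.
P_c ≤ 1012 − 69.60 = 942.40, so the highest integer P_c is 942 mb.

942 mb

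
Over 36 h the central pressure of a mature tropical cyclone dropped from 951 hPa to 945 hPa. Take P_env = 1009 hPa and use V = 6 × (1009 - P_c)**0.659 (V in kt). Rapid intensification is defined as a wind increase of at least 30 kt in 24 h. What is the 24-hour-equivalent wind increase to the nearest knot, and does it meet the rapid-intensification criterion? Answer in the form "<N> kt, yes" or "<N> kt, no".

4 kt, no

V₁: ΔP = 58, V ≈ 6 × 58^0.659 ≈ 87.15 kt.
V₂: ΔP = 64, V ≈ 6 × 64^0.659 ≈ 92.99 kt.
ΔV over 36 h = 5.84 kt → 24 h equivalent = 5.84 × 24/36 ≈ 3.89 kt.
4 kt < 30 kt ⇒ not rapid intensification.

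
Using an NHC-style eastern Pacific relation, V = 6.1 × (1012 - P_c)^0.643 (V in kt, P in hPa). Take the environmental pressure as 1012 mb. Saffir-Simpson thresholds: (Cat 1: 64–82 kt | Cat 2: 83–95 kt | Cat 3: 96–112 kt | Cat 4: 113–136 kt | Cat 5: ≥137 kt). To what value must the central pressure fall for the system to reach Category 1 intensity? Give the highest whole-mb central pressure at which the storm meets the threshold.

Category 1 begins at V = 64 kt.
Required ΔP = (64/6.1)^(1/0.643) = 10.492^1.555 ≈ 38.69 mb.
P_c ≤ 1012 − 38.69 = 973.31, so the highest integer P_c is 973 mb.

973 mb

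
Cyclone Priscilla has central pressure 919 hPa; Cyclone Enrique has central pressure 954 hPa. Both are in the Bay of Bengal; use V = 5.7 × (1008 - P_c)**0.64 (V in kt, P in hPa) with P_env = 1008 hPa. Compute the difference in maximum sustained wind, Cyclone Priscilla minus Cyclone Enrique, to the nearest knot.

Cyclone Priscilla: ΔP = 89; V ≈ 5.7 × 89^0.64 ≈ 100.81 kt.
Cyclone Enrique: ΔP = 54; V ≈ 5.7 × 54^0.64 ≈ 73.22 kt.
Difference ≈ 100.81 − 73.22 = 27.59 → 28 kt.

28 kt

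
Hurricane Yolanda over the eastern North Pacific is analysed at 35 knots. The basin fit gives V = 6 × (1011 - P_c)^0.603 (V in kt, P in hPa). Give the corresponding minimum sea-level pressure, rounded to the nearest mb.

ΔP = (V / 6)^(1/0.603) = (35/6)^1.658.
35/6 = 5.833; 5.833^1.658 ≈ 18.63 mb.
P_c = 1011 − 18.63 = 992.37 ≈ 992 mb.

992 mb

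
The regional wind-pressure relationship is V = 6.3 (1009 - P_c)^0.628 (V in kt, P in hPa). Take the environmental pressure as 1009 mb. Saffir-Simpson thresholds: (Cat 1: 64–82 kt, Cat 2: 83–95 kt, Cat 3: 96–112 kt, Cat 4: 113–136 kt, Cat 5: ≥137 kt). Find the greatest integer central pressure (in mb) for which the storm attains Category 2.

Category 2 begins at V = 83 kt.
Required ΔP = (83/6.3)^(1/0.628) = 13.175^1.592 ≈ 60.68 mb.
P_c ≤ 1009 − 60.68 = 948.32, so the highest integer P_c is 948 mb.

948 mb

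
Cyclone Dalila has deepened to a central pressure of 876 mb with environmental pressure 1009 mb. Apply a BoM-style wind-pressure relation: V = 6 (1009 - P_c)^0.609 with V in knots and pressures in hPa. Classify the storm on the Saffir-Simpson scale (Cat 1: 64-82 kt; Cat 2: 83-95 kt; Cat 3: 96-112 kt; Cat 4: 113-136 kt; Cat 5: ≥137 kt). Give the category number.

ΔP = 1009 − 876 = 133 mb.
V ≈ 6 × 133^0.609 = 6 × 19.65 ≈ 118 kt.
118 kt falls in the Category 4 band.

4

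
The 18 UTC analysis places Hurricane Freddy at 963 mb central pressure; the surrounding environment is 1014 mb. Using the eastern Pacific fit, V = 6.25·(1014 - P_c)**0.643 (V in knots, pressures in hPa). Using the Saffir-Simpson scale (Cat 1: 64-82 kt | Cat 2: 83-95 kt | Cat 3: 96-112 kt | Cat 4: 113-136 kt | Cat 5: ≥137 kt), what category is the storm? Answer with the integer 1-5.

1

ΔP = 1014 − 963 = 51 mb.
V ≈ 6.25 × 51^0.643 = 6.25 × 12.53 ≈ 78 kt.
78 kt falls in the Category 1 band.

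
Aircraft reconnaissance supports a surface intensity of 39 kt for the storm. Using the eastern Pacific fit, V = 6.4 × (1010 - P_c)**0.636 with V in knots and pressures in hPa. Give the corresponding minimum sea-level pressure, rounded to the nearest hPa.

ΔP = (V / 6.4)^(1/0.636) = (39/6.4)^1.572.
39/6.4 = 6.094; 6.094^1.572 ≈ 17.14 hPa.
P_c = 1010 − 17.14 = 992.86 ≈ 993 hPa.

993 hPa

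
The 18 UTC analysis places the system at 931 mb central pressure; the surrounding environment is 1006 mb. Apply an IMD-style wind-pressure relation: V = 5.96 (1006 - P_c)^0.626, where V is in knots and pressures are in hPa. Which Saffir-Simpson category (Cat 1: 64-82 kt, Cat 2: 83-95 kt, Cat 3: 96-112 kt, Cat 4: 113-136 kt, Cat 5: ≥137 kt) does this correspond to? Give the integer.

ΔP = 1006 − 931 = 75 mb.
V ≈ 5.96 × 75^0.626 = 5.96 × 14.92 ≈ 89 kt.
89 kt falls in the Category 2 band.

2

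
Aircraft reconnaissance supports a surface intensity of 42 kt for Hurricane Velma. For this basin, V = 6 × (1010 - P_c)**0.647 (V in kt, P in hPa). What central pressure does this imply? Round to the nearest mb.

990 mb

ΔP = (V / 6)^(1/0.647) = (42/6)^1.546.
42/6 = 7.000; 7.000^1.546 ≈ 20.24 mb.
P_c = 1010 − 20.24 = 989.76 ≈ 990 mb.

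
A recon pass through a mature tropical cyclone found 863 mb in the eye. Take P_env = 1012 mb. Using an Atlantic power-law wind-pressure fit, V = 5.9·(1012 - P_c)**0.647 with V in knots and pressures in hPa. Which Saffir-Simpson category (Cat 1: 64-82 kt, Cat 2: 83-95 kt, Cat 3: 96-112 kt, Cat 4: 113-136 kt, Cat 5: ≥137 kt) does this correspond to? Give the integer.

ΔP = 1012 − 863 = 149 mb.
V ≈ 5.9 × 149^0.647 = 5.9 × 25.47 ≈ 150 kt.
150 kt falls in the Category 5 band.

5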